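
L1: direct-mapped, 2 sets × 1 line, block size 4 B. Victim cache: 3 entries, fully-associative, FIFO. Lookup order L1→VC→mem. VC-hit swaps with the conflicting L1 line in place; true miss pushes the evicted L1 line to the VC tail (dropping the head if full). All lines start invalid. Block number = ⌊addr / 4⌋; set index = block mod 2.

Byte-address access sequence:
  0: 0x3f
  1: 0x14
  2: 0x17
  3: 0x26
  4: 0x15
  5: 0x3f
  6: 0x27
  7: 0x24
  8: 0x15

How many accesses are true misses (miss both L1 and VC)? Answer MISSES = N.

MISSES = 3

  [0] addr=0x3f blk=15 s=1: MISS | VC []
  [1] addr=0x14 blk=5 s=1: MISS | VC [15]
  [2] addr=0x17 blk=5 s=1: L1-HIT | VC [15]
  [3] addr=0x26 blk=9 s=1: MISS | VC [15, 5]
  [4] addr=0x15 blk=5 s=1: VC-HIT | VC [15, 9]
  [5] addr=0x3f blk=15 s=1: VC-HIT | VC [5, 9]
  [6] addr=0x27 blk=9 s=1: VC-HIT | VC [5, 15]
  [7] addr=0x24 blk=9 s=1: L1-HIT | VC [5, 15]
  [8] addr=0x15 blk=5 s=1: VC-HIT | VC [9, 15]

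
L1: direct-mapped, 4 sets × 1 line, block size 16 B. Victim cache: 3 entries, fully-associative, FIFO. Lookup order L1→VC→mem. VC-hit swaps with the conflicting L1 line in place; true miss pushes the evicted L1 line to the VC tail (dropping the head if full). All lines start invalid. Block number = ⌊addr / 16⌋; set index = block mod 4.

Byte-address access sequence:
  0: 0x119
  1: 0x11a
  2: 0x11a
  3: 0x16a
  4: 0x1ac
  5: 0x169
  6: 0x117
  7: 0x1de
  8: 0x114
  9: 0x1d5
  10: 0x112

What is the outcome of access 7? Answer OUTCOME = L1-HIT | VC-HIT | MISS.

OUTCOME = MISS

0: 0x119 (blk 17, set 1) → MISS  vc=[]
1: 0x11a (blk 17, set 1) → L1-HIT  vc=[]
2: 0x11a (blk 17, set 1) → L1-HIT  vc=[]
3: 0x16a (blk 22, set 2) → MISS  vc=[]
4: 0x1ac (blk 26, set 2) → MISS  vc=[22]
5: 0x169 (blk 22, set 2) → VC-HIT  vc=[26]
6: 0x117 (blk 17, set 1) → L1-HIT  vc=[26]
7: 0x1de (blk 29, set 1) → MISS  vc=[26, 17]
8: 0x114 (blk 17, set 1) → VC-HIT  vc=[26, 29]
9: 0x1d5 (blk 29, set 1) → VC-HIT  vc=[26, 17]
10: 0x112 (blk 17, set 1) → VC-HIT  vc=[26, 29]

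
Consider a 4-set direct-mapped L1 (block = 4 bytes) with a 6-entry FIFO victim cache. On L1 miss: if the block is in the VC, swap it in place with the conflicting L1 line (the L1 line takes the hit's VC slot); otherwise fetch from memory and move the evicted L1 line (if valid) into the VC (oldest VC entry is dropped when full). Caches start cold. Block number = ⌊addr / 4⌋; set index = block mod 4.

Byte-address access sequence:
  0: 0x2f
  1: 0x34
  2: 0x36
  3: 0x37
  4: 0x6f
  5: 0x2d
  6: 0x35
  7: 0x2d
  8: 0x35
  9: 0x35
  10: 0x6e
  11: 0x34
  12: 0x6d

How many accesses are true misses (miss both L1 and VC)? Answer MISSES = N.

0: 0x2f (blk 11, set 3) → MISS  vc=[]
1: 0x34 (blk 13, set 1) → MISS  vc=[]
2: 0x36 (blk 13, set 1) → L1-HIT  vc=[]
3: 0x37 (blk 13, set 1) → L1-HIT  vc=[]
4: 0x6f (blk 27, set 3) → MISS  vc=[11]
5: 0x2d (blk 11, set 3) → VC-HIT  vc=[27]
6: 0x35 (blk 13, set 1) → L1-HIT  vc=[27]
7: 0x2d (blk 11, set 3) → L1-HIT  vc=[27]
8: 0x35 (blk 13, set 1) → L1-HIT  vc=[27]
9: 0x35 (blk 13, set 1) → L1-HIT  vc=[27]
10: 0x6e (blk 27, set 3) → VC-HIT  vc=[11]
11: 0x34 (blk 13, set 1) → L1-HIT  vc=[11]
12: 0x6d (blk 27, set 3) → L1-HIT  vc=[11]

MISSES = 3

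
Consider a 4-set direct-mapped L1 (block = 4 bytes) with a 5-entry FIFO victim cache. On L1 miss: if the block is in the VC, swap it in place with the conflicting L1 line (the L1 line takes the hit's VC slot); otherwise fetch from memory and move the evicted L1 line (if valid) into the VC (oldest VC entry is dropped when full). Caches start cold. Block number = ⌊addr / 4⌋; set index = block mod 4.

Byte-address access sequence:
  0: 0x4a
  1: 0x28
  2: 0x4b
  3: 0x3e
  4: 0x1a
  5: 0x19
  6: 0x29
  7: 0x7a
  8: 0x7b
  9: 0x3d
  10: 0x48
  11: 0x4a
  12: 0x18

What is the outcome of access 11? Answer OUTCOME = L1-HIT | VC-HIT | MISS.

  [0] addr=0x4a blk=18 s=2: MISS | VC []
  [1] addr=0x28 blk=10 s=2: MISS | VC [18]
  [2] addr=0x4b blk=18 s=2: VC-HIT | VC [10]
  [3] addr=0x3e blk=15 s=3: MISS | VC [10]
  [4] addr=0x1a blk=6 s=2: MISS | VC [10, 18]
  [5] addr=0x19 blk=6 s=2: L1-HIT | VC [10, 18]
  [6] addr=0x29 blk=10 s=2: VC-HIT | VC [6, 18]
  [7] addr=0x7a blk=30 s=2: MISS | VC [6, 18, 10]
  [8] addr=0x7b blk=30 s=2: L1-HIT | VC [6, 18, 10]
  [9] addr=0x3d blk=15 s=3: L1-HIT | VC [6, 18, 10]
  [10] addr=0x48 blk=18 s=2: VC-HIT | VC [6, 30, 10]
  [11] addr=0x4a blk=18 s=2: L1-HIT | VC [6, 30, 10]
  [12] addr=0x18 blk=6 s=2: VC-HIT | VC [18, 30, 10]

OUTCOME = L1-HIT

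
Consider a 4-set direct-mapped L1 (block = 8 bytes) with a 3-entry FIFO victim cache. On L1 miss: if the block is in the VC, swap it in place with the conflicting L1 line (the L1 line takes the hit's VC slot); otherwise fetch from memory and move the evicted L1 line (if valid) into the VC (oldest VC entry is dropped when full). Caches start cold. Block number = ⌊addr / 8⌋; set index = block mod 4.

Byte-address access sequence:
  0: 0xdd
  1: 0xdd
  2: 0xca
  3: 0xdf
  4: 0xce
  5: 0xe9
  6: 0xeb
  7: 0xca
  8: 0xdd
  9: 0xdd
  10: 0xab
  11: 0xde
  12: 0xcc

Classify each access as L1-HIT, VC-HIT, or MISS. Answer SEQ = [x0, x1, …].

#0 0xdd→b27/s3 MISS; vc=[]
#1 0xdd→b27/s3 L1-HIT; vc=[]
#2 0xca→b25/s1 MISS; vc=[]
#3 0xdf→b27/s3 L1-HIT; vc=[]
#4 0xce→b25/s1 L1-HIT; vc=[]
#5 0xe9→b29/s1 MISS; vc=[25]
#6 0xeb→b29/s1 L1-HIT; vc=[25]
#7 0xca→b25/s1 VC-HIT; vc=[29]
#8 0xdd→b27/s3 L1-HIT; vc=[29]
#9 0xdd→b27/s3 L1-HIT; vc=[29]
#10 0xab→b21/s1 MISS; vc=[29,25]
#11 0xde→b27/s3 L1-HIT; vc=[29,25]
#12 0xcc→b25/s1 VC-HIT; vc=[29,21]

SEQ = [MISS, L1-HIT, MISS, L1-HIT, L1-HIT, MISS, L1-HIT, VC-HIT, L1-HIT, L1-HIT, MISS, L1-HIT, VC-HIT]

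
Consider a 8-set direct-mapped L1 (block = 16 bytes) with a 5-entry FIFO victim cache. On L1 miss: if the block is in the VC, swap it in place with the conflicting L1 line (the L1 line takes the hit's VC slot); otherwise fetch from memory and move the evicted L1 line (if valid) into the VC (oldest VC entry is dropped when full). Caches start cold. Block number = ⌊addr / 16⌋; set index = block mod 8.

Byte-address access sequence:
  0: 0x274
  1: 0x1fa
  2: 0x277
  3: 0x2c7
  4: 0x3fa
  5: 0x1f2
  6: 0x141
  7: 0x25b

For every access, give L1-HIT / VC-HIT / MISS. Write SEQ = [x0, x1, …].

SEQ = [MISS, MISS, VC-HIT, MISS, MISS, VC-HIT, MISS, MISS]

0: 0x274 (blk 39, set 7) → MISS  vc=[]
1: 0x1fa (blk 31, set 7) → MISS  vc=[39]
2: 0x277 (blk 39, set 7) → VC-HIT  vc=[31]
3: 0x2c7 (blk 44, set 4) → MISS  vc=[31]
4: 0x3fa (blk 63, set 7) → MISS  vc=[31, 39]
5: 0x1f2 (blk 31, set 7) → VC-HIT  vc=[63, 39]
6: 0x141 (blk 20, set 4) → MISS  vc=[63, 39, 44]
7: 0x25b (blk 37, set 5) → MISS  vc=[63, 39, 44]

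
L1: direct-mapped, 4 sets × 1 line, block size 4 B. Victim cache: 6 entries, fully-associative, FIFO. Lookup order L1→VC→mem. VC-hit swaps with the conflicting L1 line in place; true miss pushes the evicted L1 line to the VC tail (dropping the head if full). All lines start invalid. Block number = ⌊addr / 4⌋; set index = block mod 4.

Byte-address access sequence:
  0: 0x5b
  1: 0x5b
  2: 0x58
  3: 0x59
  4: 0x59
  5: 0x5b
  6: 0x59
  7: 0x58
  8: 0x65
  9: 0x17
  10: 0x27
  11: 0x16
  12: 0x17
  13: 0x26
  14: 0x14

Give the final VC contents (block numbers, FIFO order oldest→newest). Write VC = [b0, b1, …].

  [0] addr=0x5b blk=22 s=2: MISS | VC []
  [1] addr=0x5b blk=22 s=2: L1-HIT | VC []
  [2] addr=0x58 blk=22 s=2: L1-HIT | VC []
  [3] addr=0x59 blk=22 s=2: L1-HIT | VC []
  [4] addr=0x59 blk=22 s=2: L1-HIT | VC []
  [5] addr=0x5b blk=22 s=2: L1-HIT | VC []
  [6] addr=0x59 blk=22 s=2: L1-HIT | VC []
  [7] addr=0x58 blk=22 s=2: L1-HIT | VC []
  [8] addr=0x65 blk=25 s=1: MISS | VC []
  [9] addr=0x17 blk=5 s=1: MISS | VC [25]
  [10] addr=0x27 blk=9 s=1: MISS | VC [25, 5]
  [11] addr=0x16 blk=5 s=1: VC-HIT | VC [25, 9]
  [12] addr=0x17 blk=5 s=1: L1-HIT | VC [25, 9]
  [13] addr=0x26 blk=9 s=1: VC-HIT | VC [25, 5]
  [14] addr=0x14 blk=5 s=1: VC-HIT | VC [25, 9]

VC = [25, 9]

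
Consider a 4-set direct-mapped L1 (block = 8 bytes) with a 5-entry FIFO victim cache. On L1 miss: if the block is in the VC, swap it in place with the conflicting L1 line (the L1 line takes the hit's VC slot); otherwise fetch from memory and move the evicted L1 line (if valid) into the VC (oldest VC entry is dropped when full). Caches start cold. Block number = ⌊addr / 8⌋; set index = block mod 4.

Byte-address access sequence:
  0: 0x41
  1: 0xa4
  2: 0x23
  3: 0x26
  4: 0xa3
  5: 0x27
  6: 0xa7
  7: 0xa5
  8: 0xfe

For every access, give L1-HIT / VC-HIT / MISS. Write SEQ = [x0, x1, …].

SEQ = [MISS, MISS, MISS, L1-HIT, VC-HIT, VC-HIT, VC-HIT, L1-HIT, MISS]

0: 0x41 (blk 8, set 0) → MISS  vc=[]
1: 0xa4 (blk 20, set 0) → MISS  vc=[8]
2: 0x23 (blk 4, set 0) → MISS  vc=[8, 20]
3: 0x26 (blk 4, set 0) → L1-HIT  vc=[8, 20]
4: 0xa3 (blk 20, set 0) → VC-HIT  vc=[8, 4]
5: 0x27 (blk 4, set 0) → VC-HIT  vc=[8, 20]
6: 0xa7 (blk 20, set 0) → VC-HIT  vc=[8, 4]
7: 0xa5 (blk 20, set 0) → L1-HIT  vc=[8, 4]
8: 0xfe (blk 31, set 3) → MISS  vc=[8, 4]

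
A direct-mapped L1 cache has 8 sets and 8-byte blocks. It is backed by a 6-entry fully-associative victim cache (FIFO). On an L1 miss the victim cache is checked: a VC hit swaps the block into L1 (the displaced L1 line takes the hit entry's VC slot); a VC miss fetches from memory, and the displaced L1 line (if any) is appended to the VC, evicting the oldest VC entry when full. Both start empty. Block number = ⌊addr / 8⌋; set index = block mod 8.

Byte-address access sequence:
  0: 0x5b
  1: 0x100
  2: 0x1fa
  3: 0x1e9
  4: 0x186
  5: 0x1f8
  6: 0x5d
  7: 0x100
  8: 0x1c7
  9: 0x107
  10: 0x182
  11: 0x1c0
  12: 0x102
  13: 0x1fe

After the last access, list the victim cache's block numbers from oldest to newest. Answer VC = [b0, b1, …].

VC = [56, 48]

  [0] addr=0x5b blk=11 s=3: MISS | VC []
  [1] addr=0x100 blk=32 s=0: MISS | VC []
  [2] addr=0x1fa blk=63 s=7: MISS | VC []
  [3] addr=0x1e9 blk=61 s=5: MISS | VC []
  [4] addr=0x186 blk=48 s=0: MISS | VC [32]
  [5] addr=0x1f8 blk=63 s=7: L1-HIT | VC [32]
  [6] addr=0x5d blk=11 s=3: L1-HIT | VC [32]
  [7] addr=0x100 blk=32 s=0: VC-HIT | VC [48]
  [8] addr=0x1c7 blk=56 s=0: MISS | VC [48, 32]
  [9] addr=0x107 blk=32 s=0: VC-HIT | VC [48, 56]
  [10] addr=0x182 blk=48 s=0: VC-HIT | VC [32, 56]
  [11] addr=0x1c0 blk=56 s=0: VC-HIT | VC [32, 48]
  [12] addr=0x102 blk=32 s=0: VC-HIT | VC [56, 48]
  [13] addr=0x1fe blk=63 s=7: L1-HIT | VC [56, 48]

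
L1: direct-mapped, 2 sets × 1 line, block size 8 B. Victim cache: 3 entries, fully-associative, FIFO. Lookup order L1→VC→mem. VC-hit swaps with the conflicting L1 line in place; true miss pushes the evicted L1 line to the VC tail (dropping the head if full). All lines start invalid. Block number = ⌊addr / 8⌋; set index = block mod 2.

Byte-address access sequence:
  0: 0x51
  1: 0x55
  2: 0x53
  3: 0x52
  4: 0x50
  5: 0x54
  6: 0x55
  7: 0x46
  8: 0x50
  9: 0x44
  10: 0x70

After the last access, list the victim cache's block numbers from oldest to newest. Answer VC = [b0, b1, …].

  [0] addr=0x51 blk=10 s=0: MISS | VC []
  [1] addr=0x55 blk=10 s=0: L1-HIT | VC []
  [2] addr=0x53 blk=10 s=0: L1-HIT | VC []
  [3] addr=0x52 blk=10 s=0: L1-HIT | VC []
  [4] addr=0x50 blk=10 s=0: L1-HIT | VC []
  [5] addr=0x54 blk=10 s=0: L1-HIT | VC []
  [6] addr=0x55 blk=10 s=0: L1-HIT | VC []
  [7] addr=0x46 blk=8 s=0: MISS | VC [10]
  [8] addr=0x50 blk=10 s=0: VC-HIT | VC [8]
  [9] addr=0x44 blk=8 s=0: VC-HIT | VC [10]
  [10] addr=0x70 blk=14 s=0: MISS | VC [10, 8]

VC = [10, 8]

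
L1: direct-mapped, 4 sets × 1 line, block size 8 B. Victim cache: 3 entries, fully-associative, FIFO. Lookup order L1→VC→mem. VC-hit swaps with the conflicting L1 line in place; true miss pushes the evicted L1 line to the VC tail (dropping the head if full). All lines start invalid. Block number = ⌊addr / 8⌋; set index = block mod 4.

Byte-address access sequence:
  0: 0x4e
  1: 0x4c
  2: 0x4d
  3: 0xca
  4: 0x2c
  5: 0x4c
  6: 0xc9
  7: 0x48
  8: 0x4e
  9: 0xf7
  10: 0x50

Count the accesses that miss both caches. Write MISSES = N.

0: 0x4e (blk 9, set 1) → MISS  vc=[]
1: 0x4c (blk 9, set 1) → L1-HIT  vc=[]
2: 0x4d (blk 9, set 1) → L1-HIT  vc=[]
3: 0xca (blk 25, set 1) → MISS  vc=[9]
4: 0x2c (blk 5, set 1) → MISS  vc=[9, 25]
5: 0x4c (blk 9, set 1) → VC-HIT  vc=[5, 25]
6: 0xc9 (blk 25, set 1) → VC-HIT  vc=[5, 9]
7: 0x48 (blk 9, set 1) → VC-HIT  vc=[5, 25]
8: 0x4e (blk 9, set 1) → L1-HIT  vc=[5, 25]
9: 0xf7 (blk 30, set 2) → MISS  vc=[5, 25]
10: 0x50 (blk 10, set 2) → MISS  vc=[5, 25, 30]

MISSES = 5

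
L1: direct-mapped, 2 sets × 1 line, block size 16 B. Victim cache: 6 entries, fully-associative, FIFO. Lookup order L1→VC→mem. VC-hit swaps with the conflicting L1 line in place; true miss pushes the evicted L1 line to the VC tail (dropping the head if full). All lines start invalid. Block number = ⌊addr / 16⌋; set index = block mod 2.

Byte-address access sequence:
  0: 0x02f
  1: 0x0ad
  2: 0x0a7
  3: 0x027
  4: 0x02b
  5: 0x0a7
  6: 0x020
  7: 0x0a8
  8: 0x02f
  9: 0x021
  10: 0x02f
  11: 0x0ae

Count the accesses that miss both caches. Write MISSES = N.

MISSES = 2

0: 0x2f (blk 2, set 0) → MISS  vc=[]
1: 0xad (blk 10, set 0) → MISS  vc=[2]
2: 0xa7 (blk 10, set 0) → L1-HIT  vc=[2]
3: 0x27 (blk 2, set 0) → VC-HIT  vc=[10]
4: 0x2b (blk 2, set 0) → L1-HIT  vc=[10]
5: 0xa7 (blk 10, set 0) → VC-HIT  vc=[2]
6: 0x20 (blk 2, set 0) → VC-HIT  vc=[10]
7: 0xa8 (blk 10, set 0) → VC-HIT  vc=[2]
8: 0x2f (blk 2, set 0) → VC-HIT  vc=[10]
9: 0x21 (blk 2, set 0) → L1-HIT  vc=[10]
10: 0x2f (blk 2, set 0) → L1-HIT  vc=[10]
11: 0xae (blk 10, set 0) → VC-HIT  vc=[2]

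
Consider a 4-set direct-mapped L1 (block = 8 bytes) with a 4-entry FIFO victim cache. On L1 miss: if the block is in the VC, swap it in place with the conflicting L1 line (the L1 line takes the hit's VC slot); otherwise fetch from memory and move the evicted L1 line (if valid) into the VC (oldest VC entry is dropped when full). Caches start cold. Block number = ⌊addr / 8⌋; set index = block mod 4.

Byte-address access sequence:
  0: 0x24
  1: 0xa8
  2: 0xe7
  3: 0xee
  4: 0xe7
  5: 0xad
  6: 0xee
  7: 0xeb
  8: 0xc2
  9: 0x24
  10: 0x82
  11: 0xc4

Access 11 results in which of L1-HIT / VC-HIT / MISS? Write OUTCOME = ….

0: 0x24 (blk 4, set 0) → MISS  vc=[]
1: 0xa8 (blk 21, set 1) → MISS  vc=[]
2: 0xe7 (blk 28, set 0) → MISS  vc=[4]
3: 0xee (blk 29, set 1) → MISS  vc=[4, 21]
4: 0xe7 (blk 28, set 0) → L1-HIT  vc=[4, 21]
5: 0xad (blk 21, set 1) → VC-HIT  vc=[4, 29]
6: 0xee (blk 29, set 1) → VC-HIT  vc=[4, 21]
7: 0xeb (blk 29, set 1) → L1-HIT  vc=[4, 21]
8: 0xc2 (blk 24, set 0) → MISS  vc=[4, 21, 28]
9: 0x24 (blk 4, set 0) → VC-HIT  vc=[24, 21, 28]
10: 0x82 (blk 16, set 0) → MISS  vc=[24, 21, 28, 4]
11: 0xc4 (blk 24, set 0) → VC-HIT  vc=[16, 21, 28, 4]

OUTCOME = VC-HIT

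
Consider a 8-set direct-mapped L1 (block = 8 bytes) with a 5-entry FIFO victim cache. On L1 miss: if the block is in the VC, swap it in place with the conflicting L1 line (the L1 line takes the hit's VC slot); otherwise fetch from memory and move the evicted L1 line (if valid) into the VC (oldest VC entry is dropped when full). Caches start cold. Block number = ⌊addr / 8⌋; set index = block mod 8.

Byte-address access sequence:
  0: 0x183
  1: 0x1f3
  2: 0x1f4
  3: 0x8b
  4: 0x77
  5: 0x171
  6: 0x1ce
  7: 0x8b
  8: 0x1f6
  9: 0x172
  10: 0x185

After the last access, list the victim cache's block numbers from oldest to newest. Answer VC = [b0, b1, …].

#0 0x183→b48/s0 MISS; vc=[]
#1 0x1f3→b62/s6 MISS; vc=[]
#2 0x1f4→b62/s6 L1-HIT; vc=[]
#3 0x8b→b17/s1 MISS; vc=[]
#4 0x77→b14/s6 MISS; vc=[62]
#5 0x171→b46/s6 MISS; vc=[62,14]
#6 0x1ce→b57/s1 MISS; vc=[62,14,17]
#7 0x8b→b17/s1 VC-HIT; vc=[62,14,57]
#8 0x1f6→b62/s6 VC-HIT; vc=[46,14,57]
#9 0x172→b46/s6 VC-HIT; vc=[62,14,57]
#10 0x185→b48/s0 L1-HIT; vc=[62,14,57]

VC = [62, 14, 57]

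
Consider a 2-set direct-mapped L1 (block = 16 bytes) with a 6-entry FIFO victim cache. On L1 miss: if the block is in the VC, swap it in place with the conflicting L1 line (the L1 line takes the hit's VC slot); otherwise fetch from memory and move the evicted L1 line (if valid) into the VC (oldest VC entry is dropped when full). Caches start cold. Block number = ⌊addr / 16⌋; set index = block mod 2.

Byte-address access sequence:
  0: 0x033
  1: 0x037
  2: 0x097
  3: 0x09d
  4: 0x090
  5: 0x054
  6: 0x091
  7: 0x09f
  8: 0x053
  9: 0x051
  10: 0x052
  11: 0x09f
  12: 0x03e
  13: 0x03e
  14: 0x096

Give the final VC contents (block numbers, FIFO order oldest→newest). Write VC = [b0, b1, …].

VC = [3, 5]

#0 0x33→b3/s1 MISS; vc=[]
#1 0x37→b3/s1 L1-HIT; vc=[]
#2 0x97→b9/s1 MISS; vc=[3]
#3 0x9d→b9/s1 L1-HIT; vc=[3]
#4 0x90→b9/s1 L1-HIT; vc=[3]
#5 0x54→b5/s1 MISS; vc=[3,9]
#6 0x91→b9/s1 VC-HIT; vc=[3,5]
#7 0x9f→b9/s1 L1-HIT; vc=[3,5]
#8 0x53→b5/s1 VC-HIT; vc=[3,9]
#9 0x51→b5/s1 L1-HIT; vc=[3,9]
#10 0x52→b5/s1 L1-HIT; vc=[3,9]
#11 0x9f→b9/s1 VC-HIT; vc=[3,5]
#12 0x3e→b3/s1 VC-HIT; vc=[9,5]
#13 0x3e→b3/s1 L1-HIT; vc=[9,5]
#14 0x96→b9/s1 VC-HIT; vc=[3,5]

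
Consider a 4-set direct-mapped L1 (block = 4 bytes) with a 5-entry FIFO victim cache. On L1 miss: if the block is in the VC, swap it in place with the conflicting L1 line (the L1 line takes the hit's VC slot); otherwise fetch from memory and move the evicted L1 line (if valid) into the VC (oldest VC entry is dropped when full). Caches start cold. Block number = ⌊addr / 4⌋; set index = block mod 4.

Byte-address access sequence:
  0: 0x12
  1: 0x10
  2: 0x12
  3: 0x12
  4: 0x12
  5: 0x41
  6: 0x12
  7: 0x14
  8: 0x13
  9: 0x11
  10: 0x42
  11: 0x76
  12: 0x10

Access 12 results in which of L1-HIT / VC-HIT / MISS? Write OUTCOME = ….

  [0] addr=0x12 blk=4 s=0: MISS | VC []
  [1] addr=0x10 blk=4 s=0: L1-HIT | VC []
  [2] addr=0x12 blk=4 s=0: L1-HIT | VC []
  [3] addr=0x12 blk=4 s=0: L1-HIT | VC []
  [4] addr=0x12 blk=4 s=0: L1-HIT | VC []
  [5] addr=0x41 blk=16 s=0: MISS | VC [4]
  [6] addr=0x12 blk=4 s=0: VC-HIT | VC [16]
  [7] addr=0x14 blk=5 s=1: MISS | VC [16]
  [8] addr=0x13 blk=4 s=0: L1-HIT | VC [16]
  [9] addr=0x11 blk=4 s=0: L1-HIT | VC [16]
  [10] addr=0x42 blk=16 s=0: VC-HIT | VC [4]
  [11] addr=0x76 blk=29 s=1: MISS | VC [4, 5]
  [12] addr=0x10 blk=4 s=0: VC-HIT | VC [16, 5]

OUTCOME = VC-HIT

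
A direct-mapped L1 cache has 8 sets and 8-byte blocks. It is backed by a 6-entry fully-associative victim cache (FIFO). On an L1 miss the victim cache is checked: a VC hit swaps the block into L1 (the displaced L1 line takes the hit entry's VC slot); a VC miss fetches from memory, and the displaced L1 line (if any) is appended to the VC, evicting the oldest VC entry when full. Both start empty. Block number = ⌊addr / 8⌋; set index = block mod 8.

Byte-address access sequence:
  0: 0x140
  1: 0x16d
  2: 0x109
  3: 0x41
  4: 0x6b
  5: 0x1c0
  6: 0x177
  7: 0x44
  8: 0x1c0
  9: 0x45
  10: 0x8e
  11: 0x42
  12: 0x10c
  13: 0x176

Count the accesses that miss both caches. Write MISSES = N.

MISSES = 8

  [0] addr=0x140 blk=40 s=0: MISS | VC []
  [1] addr=0x16d blk=45 s=5: MISS | VC []
  [2] addr=0x109 blk=33 s=1: MISS | VC []
  [3] addr=0x41 blk=8 s=0: MISS | VC [40]
  [4] addr=0x6b blk=13 s=5: MISS | VC [40, 45]
  [5] addr=0x1c0 blk=56 s=0: MISS | VC [40, 45, 8]
  [6] addr=0x177 blk=46 s=6: MISS | VC [40, 45, 8]
  [7] addr=0x44 blk=8 s=0: VC-HIT | VC [40, 45, 56]
  [8] addr=0x1c0 blk=56 s=0: VC-HIT | VC [40, 45, 8]
  [9] addr=0x45 blk=8 s=0: VC-HIT | VC [40, 45, 56]
  [10] addr=0x8e blk=17 s=1: MISS | VC [40, 45, 56, 33]
  [11] addr=0x42 blk=8 s=0: L1-HIT | VC [40, 45, 56, 33]
  [12] addr=0x10c blk=33 s=1: VC-HIT | VC [40, 45, 56, 17]
  [13] addr=0x176 blk=46 s=6: L1-HIT | VC [40, 45, 56, 17]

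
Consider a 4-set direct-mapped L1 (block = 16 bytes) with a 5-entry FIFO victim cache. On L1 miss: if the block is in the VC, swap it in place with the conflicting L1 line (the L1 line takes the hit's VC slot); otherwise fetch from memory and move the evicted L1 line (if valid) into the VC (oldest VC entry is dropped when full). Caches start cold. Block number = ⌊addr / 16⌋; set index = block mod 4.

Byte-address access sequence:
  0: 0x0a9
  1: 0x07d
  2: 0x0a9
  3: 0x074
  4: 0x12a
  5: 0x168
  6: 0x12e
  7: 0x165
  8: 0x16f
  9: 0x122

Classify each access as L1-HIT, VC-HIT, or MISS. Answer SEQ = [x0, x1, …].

  [0] addr=0xa9 blk=10 s=2: MISS | VC []
  [1] addr=0x7d blk=7 s=3: MISS | VC []
  [2] addr=0xa9 blk=10 s=2: L1-HIT | VC []
  [3] addr=0x74 blk=7 s=3: L1-HIT | VC []
  [4] addr=0x12a blk=18 s=2: MISS | VC [10]
  [5] addr=0x168 blk=22 s=2: MISS | VC [10, 18]
  [6] addr=0x12e blk=18 s=2: VC-HIT | VC [10, 22]
  [7] addr=0x165 blk=22 s=2: VC-HIT | VC [10, 18]
  [8] addr=0x16f blk=22 s=2: L1-HIT | VC [10, 18]
  [9] addr=0x122 blk=18 s=2: VC-HIT | VC [10, 22]

SEQ = [MISS, MISS, L1-HIT, L1-HIT, MISS, MISS, VC-HIT, VC-HIT, L1-HIT, VC-HIT]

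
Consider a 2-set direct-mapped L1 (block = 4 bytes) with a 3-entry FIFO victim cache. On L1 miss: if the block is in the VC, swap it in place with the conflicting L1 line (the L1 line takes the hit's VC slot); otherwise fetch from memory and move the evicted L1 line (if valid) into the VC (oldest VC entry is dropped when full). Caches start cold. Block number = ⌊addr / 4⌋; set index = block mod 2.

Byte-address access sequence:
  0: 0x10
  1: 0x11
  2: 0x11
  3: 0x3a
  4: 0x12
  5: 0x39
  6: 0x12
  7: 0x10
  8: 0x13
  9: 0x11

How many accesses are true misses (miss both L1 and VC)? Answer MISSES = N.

#0 0x10→b4/s0 MISS; vc=[]
#1 0x11→b4/s0 L1-HIT; vc=[]
#2 0x11→b4/s0 L1-HIT; vc=[]
#3 0x3a→b14/s0 MISS; vc=[4]
#4 0x12→b4/s0 VC-HIT; vc=[14]
#5 0x39→b14/s0 VC-HIT; vc=[4]
#6 0x12→b4/s0 VC-HIT; vc=[14]
#7 0x10→b4/s0 L1-HIT; vc=[14]
#8 0x13→b4/s0 L1-HIT; vc=[14]
#9 0x11→b4/s0 L1-HIT; vc=[14]

MISSES = 2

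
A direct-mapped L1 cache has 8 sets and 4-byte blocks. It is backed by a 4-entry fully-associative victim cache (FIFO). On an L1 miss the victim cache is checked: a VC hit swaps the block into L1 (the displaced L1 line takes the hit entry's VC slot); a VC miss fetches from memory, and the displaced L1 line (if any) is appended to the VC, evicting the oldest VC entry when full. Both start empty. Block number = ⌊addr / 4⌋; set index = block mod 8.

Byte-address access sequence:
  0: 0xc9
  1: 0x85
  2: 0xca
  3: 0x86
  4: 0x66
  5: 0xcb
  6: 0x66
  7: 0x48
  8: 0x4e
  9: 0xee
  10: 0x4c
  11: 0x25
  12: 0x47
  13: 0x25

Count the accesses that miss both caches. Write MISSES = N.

MISSES = 8

0: 0xc9 (blk 50, set 2) → MISS  vc=[]
1: 0x85 (blk 33, set 1) → MISS  vc=[]
2: 0xca (blk 50, set 2) → L1-HIT  vc=[]
3: 0x86 (blk 33, set 1) → L1-HIT  vc=[]
4: 0x66 (blk 25, set 1) → MISS  vc=[33]
5: 0xcb (blk 50, set 2) → L1-HIT  vc=[33]
6: 0x66 (blk 25, set 1) → L1-HIT  vc=[33]
7: 0x48 (blk 18, set 2) → MISS  vc=[33, 50]
8: 0x4e (blk 19, set 3) → MISS  vc=[33, 50]
9: 0xee (blk 59, set 3) → MISS  vc=[33, 50, 19]
10: 0x4c (blk 19, set 3) → VC-HIT  vc=[33, 50, 59]
11: 0x25 (blk 9, set 1) → MISS  vc=[33, 50, 59, 25]
12: 0x47 (blk 17, set 1) → MISS  vc=[50, 59, 25, 9]
13: 0x25 (blk 9, set 1) → VC-HIT  vc=[50, 59, 25, 17]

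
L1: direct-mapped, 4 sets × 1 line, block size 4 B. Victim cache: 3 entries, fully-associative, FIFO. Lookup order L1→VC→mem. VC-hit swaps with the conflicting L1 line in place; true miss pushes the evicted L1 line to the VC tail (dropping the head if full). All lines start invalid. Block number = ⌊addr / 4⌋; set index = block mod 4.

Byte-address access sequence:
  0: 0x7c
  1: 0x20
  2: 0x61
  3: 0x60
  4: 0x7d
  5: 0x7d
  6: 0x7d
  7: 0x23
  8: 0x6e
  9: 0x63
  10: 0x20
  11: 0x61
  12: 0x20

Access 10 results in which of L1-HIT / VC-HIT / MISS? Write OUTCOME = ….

OUTCOME = VC-HIT

#0 0x7c→b31/s3 MISS; vc=[]
#1 0x20→b8/s0 MISS; vc=[]
#2 0x61→b24/s0 MISS; vc=[8]
#3 0x60→b24/s0 L1-HIT; vc=[8]
#4 0x7d→b31/s3 L1-HIT; vc=[8]
#5 0x7d→b31/s3 L1-HIT; vc=[8]
#6 0x7d→b31/s3 L1-HIT; vc=[8]
#7 0x23→b8/s0 VC-HIT; vc=[24]
#8 0x6e→b27/s3 MISS; vc=[24,31]
#9 0x63→b24/s0 VC-HIT; vc=[8,31]
#10 0x20→b8/s0 VC-HIT; vc=[24,31]
#11 0x61→b24/s0 VC-HIT; vc=[8,31]
#12 0x20→b8/s0 VC-HIT; vc=[24,31]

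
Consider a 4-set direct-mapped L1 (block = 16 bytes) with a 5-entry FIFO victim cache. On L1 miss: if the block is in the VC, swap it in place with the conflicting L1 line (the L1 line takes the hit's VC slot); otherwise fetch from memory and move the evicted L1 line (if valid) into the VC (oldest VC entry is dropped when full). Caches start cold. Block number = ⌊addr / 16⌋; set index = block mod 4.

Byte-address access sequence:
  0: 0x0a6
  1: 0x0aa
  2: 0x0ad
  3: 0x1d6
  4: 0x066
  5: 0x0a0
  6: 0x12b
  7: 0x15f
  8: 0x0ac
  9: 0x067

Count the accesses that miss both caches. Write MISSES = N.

MISSES = 5

#0 0xa6→b10/s2 MISS; vc=[]
#1 0xaa→b10/s2 L1-HIT; vc=[]
#2 0xad→b10/s2 L1-HIT; vc=[]
#3 0x1d6→b29/s1 MISS; vc=[]
#4 0x66→b6/s2 MISS; vc=[10]
#5 0xa0→b10/s2 VC-HIT; vc=[6]
#6 0x12b→b18/s2 MISS; vc=[6,10]
#7 0x15f→b21/s1 MISS; vc=[6,10,29]
#8 0xac→b10/s2 VC-HIT; vc=[6,18,29]
#9 0x67→b6/s2 VC-HIT; vc=[10,18,29]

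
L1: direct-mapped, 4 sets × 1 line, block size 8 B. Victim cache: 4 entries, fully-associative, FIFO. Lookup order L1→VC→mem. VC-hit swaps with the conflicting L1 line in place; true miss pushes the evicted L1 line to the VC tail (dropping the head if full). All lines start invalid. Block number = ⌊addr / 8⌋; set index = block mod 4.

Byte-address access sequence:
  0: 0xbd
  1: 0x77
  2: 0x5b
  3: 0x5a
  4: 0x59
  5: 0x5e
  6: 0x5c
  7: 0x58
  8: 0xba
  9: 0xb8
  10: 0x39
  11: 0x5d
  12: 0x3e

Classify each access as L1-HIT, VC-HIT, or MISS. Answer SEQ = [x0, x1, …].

SEQ = [MISS, MISS, MISS, L1-HIT, L1-HIT, L1-HIT, L1-HIT, L1-HIT, VC-HIT, L1-HIT, MISS, VC-HIT, VC-HIT]

  [0] addr=0xbd blk=23 s=3: MISS | VC []
  [1] addr=0x77 blk=14 s=2: MISS | VC []
  [2] addr=0x5b blk=11 s=3: MISS | VC [23]
  [3] addr=0x5a blk=11 s=3: L1-HIT | VC [23]
  [4] addr=0x59 blk=11 s=3: L1-HIT | VC [23]
  [5] addr=0x5e blk=11 s=3: L1-HIT | VC [23]
  [6] addr=0x5c blk=11 s=3: L1-HIT | VC [23]
  [7] addr=0x58 blk=11 s=3: L1-HIT | VC [23]
  [8] addr=0xba blk=23 s=3: VC-HIT | VC [11]
  [9] addr=0xb8 blk=23 s=3: L1-HIT | VC [11]
  [10] addr=0x39 blk=7 s=3: MISS | VC [11, 23]
  [11] addr=0x5d blk=11 s=3: VC-HIT | VC [7, 23]
  [12] addr=0x3e blk=7 s=3: VC-HIT | VC [11, 23]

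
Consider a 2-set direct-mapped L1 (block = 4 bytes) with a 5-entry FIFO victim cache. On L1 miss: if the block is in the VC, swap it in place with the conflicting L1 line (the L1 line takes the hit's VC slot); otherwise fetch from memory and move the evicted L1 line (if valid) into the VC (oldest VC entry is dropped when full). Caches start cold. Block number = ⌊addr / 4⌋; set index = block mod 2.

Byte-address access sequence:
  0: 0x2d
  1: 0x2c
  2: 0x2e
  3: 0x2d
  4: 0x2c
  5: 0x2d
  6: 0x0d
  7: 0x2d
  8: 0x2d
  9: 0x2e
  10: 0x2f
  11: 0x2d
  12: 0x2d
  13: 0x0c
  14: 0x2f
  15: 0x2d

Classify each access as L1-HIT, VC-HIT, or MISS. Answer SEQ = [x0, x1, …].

SEQ = [MISS, L1-HIT, L1-HIT, L1-HIT, L1-HIT, L1-HIT, MISS, VC-HIT, L1-HIT, L1-HIT, L1-HIT, L1-HIT, L1-HIT, VC-HIT, VC-HIT, L1-HIT]

#0 0x2d→b11/s1 MISS; vc=[]
#1 0x2c→b11/s1 L1-HIT; vc=[]
#2 0x2e→b11/s1 L1-HIT; vc=[]
#3 0x2d→b11/s1 L1-HIT; vc=[]
#4 0x2c→b11/s1 L1-HIT; vc=[]
#5 0x2d→b11/s1 L1-HIT; vc=[]
#6 0xd→b3/s1 MISS; vc=[11]
#7 0x2d→b11/s1 VC-HIT; vc=[3]
#8 0x2d→b11/s1 L1-HIT; vc=[3]
#9 0x2e→b11/s1 L1-HIT; vc=[3]
#10 0x2f→b11/s1 L1-HIT; vc=[3]
#11 0x2d→b11/s1 L1-HIT; vc=[3]
#12 0x2d→b11/s1 L1-HIT; vc=[3]
#13 0xc→b3/s1 VC-HIT; vc=[11]
#14 0x2f→b11/s1 VC-HIT; vc=[3]
#15 0x2d→b11/s1 L1-HIT; vc=[3]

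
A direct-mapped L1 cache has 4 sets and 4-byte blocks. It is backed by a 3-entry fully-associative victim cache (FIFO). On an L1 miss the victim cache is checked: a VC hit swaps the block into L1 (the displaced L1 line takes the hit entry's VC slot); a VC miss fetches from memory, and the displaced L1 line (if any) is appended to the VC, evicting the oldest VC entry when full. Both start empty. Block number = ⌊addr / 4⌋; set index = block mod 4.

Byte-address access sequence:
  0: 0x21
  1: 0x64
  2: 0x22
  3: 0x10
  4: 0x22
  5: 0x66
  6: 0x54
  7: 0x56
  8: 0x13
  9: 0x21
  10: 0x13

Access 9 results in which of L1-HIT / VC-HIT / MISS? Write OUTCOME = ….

0: 0x21 (blk 8, set 0) → MISS  vc=[]
1: 0x64 (blk 25, set 1) → MISS  vc=[]
2: 0x22 (blk 8, set 0) → L1-HIT  vc=[]
3: 0x10 (blk 4, set 0) → MISS  vc=[8]
4: 0x22 (blk 8, set 0) → VC-HIT  vc=[4]
5: 0x66 (blk 25, set 1) → L1-HIT  vc=[4]
6: 0x54 (blk 21, set 1) → MISS  vc=[4, 25]
7: 0x56 (blk 21, set 1) → L1-HIT  vc=[4, 25]
8: 0x13 (blk 4, set 0) → VC-HIT  vc=[8, 25]
9: 0x21 (blk 8, set 0) → VC-HIT  vc=[4, 25]
10: 0x13 (blk 4, set 0) → VC-HIT  vc=[8, 25]

OUTCOME = VC-HIT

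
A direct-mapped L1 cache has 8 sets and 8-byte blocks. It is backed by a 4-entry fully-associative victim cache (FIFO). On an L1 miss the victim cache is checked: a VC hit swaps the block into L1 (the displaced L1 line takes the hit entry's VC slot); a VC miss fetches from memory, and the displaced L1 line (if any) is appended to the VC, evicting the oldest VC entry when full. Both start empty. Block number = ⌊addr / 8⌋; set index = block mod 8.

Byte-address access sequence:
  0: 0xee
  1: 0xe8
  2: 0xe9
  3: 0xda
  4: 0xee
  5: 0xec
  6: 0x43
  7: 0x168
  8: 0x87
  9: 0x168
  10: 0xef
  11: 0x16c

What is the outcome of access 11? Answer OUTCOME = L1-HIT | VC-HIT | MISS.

OUTCOME = VC-HIT

  [0] addr=0xee blk=29 s=5: MISS | VC []
  [1] addr=0xe8 blk=29 s=5: L1-HIT | VC []
  [2] addr=0xe9 blk=29 s=5: L1-HIT | VC []
  [3] addr=0xda blk=27 s=3: MISS | VC []
  [4] addr=0xee blk=29 s=5: L1-HIT | VC []
  [5] addr=0xec blk=29 s=5: L1-HIT | VC []
  [6] addr=0x43 blk=8 s=0: MISS | VC []
  [7] addr=0x168 blk=45 s=5: MISS | VC [29]
  [8] addr=0x87 blk=16 s=0: MISS | VC [29, 8]
  [9] addr=0x168 blk=45 s=5: L1-HIT | VC [29, 8]
  [10] addr=0xef blk=29 s=5: VC-HIT | VC [45, 8]
  [11] addr=0x16c blk=45 s=5: VC-HIT | VC [29, 8]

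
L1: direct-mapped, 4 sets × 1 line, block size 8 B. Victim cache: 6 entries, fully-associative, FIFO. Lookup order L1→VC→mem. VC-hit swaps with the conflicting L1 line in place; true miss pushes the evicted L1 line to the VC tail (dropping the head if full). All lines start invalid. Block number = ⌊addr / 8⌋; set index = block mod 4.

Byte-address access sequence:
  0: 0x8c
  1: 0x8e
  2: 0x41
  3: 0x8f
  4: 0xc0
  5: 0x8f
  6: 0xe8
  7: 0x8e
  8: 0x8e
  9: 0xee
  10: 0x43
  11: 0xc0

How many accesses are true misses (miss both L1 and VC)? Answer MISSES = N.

MISSES = 4

0: 0x8c (blk 17, set 1) → MISS  vc=[]
1: 0x8e (blk 17, set 1) → L1-HIT  vc=[]
2: 0x41 (blk 8, set 0) → MISS  vc=[]
3: 0x8f (blk 17, set 1) → L1-HIT  vc=[]
4: 0xc0 (blk 24, set 0) → MISS  vc=[8]
5: 0x8f (blk 17, set 1) → L1-HIT  vc=[8]
6: 0xe8 (blk 29, set 1) → MISS  vc=[8, 17]
7: 0x8e (blk 17, set 1) → VC-HIT  vc=[8, 29]
8: 0x8e (blk 17, set 1) → L1-HIT  vc=[8, 29]
9: 0xee (blk 29, set 1) → VC-HIT  vc=[8, 17]
10: 0x43 (blk 8, set 0) → VC-HIT  vc=[24, 17]
11: 0xc0 (blk 24, set 0) → VC-HIT  vc=[8, 17]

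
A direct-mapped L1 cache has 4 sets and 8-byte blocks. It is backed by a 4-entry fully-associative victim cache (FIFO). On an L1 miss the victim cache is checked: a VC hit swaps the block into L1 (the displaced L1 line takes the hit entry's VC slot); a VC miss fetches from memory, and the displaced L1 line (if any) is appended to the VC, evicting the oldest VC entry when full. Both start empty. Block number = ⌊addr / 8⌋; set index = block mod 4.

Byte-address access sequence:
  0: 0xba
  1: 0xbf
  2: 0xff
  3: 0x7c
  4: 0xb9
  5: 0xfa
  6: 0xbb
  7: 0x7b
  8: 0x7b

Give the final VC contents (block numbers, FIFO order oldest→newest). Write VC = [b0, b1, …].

VC = [23, 31]

0: 0xba (blk 23, set 3) → MISS  vc=[]
1: 0xbf (blk 23, set 3) → L1-HIT  vc=[]
2: 0xff (blk 31, set 3) → MISS  vc=[23]
3: 0x7c (blk 15, set 3) → MISS  vc=[23, 31]
4: 0xb9 (blk 23, set 3) → VC-HIT  vc=[15, 31]
5: 0xfa (blk 31, set 3) → VC-HIT  vc=[15, 23]
6: 0xbb (blk 23, set 3) → VC-HIT  vc=[15, 31]
7: 0x7b (blk 15, set 3) → VC-HIT  vc=[23, 31]
8: 0x7b (blk 15, set 3) → L1-HIT  vc=[23, 31]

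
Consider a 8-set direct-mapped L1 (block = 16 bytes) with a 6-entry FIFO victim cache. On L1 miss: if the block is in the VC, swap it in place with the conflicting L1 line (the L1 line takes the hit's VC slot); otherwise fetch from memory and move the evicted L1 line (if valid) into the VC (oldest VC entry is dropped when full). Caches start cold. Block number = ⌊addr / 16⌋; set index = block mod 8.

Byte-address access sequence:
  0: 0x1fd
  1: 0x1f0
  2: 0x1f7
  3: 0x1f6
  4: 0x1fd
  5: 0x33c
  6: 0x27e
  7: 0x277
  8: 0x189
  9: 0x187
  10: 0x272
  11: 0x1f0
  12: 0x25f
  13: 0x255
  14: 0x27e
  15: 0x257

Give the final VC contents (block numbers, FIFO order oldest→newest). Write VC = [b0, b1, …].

VC = [31]

#0 0x1fd→b31/s7 MISS; vc=[]
#1 0x1f0→b31/s7 L1-HIT; vc=[]
#2 0x1f7→b31/s7 L1-HIT; vc=[]
#3 0x1f6→b31/s7 L1-HIT; vc=[]
#4 0x1fd→b31/s7 L1-HIT; vc=[]
#5 0x33c→b51/s3 MISS; vc=[]
#6 0x27e→b39/s7 MISS; vc=[31]
#7 0x277→b39/s7 L1-HIT; vc=[31]
#8 0x189→b24/s0 MISS; vc=[31]
#9 0x187→b24/s0 L1-HIT; vc=[31]
#10 0x272→b39/s7 L1-HIT; vc=[31]
#11 0x1f0→b31/s7 VC-HIT; vc=[39]
#12 0x25f→b37/s5 MISS; vc=[39]
#13 0x255→b37/s5 L1-HIT; vc=[39]
#14 0x27e→b39/s7 VC-HIT; vc=[31]
#15 0x257→b37/s5 L1-HIT; vc=[31]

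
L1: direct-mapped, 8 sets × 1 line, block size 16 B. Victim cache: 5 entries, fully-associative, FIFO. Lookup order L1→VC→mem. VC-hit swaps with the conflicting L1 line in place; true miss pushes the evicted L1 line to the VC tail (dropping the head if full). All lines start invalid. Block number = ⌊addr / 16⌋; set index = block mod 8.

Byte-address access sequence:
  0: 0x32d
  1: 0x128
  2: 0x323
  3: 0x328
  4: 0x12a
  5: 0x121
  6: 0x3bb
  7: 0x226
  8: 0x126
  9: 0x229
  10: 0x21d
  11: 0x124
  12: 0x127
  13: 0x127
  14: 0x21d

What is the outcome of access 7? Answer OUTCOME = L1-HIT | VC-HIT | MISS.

  [0] addr=0x32d blk=50 s=2: MISS | VC []
  [1] addr=0x128 blk=18 s=2: MISS | VC [50]
  [2] addr=0x323 blk=50 s=2: VC-HIT | VC [18]
  [3] addr=0x328 blk=50 s=2: L1-HIT | VC [18]
  [4] addr=0x12a blk=18 s=2: VC-HIT | VC [50]
  [5] addr=0x121 blk=18 s=2: L1-HIT | VC [50]
  [6] addr=0x3bb blk=59 s=3: MISS | VC [50]
  [7] addr=0x226 blk=34 s=2: MISS | VC [50, 18]
  [8] addr=0x126 blk=18 s=2: VC-HIT | VC [50, 34]
  [9] addr=0x229 blk=34 s=2: VC-HIT | VC [50, 18]
  [10] addr=0x21d blk=33 s=1: MISS | VC [50, 18]
  [11] addr=0x124 blk=18 s=2: VC-HIT | VC [50, 34]
  [12] addr=0x127 blk=18 s=2: L1-HIT | VC [50, 34]
  [13] addr=0x127 blk=18 s=2: L1-HIT | VC [50, 34]
  [14] addr=0x21d blk=33 s=1: L1-HIT | VC [50, 34]

OUTCOME = MISS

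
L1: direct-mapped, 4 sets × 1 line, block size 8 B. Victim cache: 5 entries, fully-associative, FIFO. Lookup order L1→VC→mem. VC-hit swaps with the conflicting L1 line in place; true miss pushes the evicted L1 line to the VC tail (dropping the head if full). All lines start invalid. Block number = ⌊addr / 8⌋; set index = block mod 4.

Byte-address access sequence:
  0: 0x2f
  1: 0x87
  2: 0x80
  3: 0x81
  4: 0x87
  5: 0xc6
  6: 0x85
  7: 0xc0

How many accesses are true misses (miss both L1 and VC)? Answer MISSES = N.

#0 0x2f→b5/s1 MISS; vc=[]
#1 0x87→b16/s0 MISS; vc=[]
#2 0x80→b16/s0 L1-HIT; vc=[]
#3 0x81→b16/s0 L1-HIT; vc=[]
#4 0x87→b16/s0 L1-HIT; vc=[]
#5 0xc6→b24/s0 MISS; vc=[16]
#6 0x85→b16/s0 VC-HIT; vc=[24]
#7 0xc0→b24/s0 VC-HIT; vc=[16]

MISSES = 3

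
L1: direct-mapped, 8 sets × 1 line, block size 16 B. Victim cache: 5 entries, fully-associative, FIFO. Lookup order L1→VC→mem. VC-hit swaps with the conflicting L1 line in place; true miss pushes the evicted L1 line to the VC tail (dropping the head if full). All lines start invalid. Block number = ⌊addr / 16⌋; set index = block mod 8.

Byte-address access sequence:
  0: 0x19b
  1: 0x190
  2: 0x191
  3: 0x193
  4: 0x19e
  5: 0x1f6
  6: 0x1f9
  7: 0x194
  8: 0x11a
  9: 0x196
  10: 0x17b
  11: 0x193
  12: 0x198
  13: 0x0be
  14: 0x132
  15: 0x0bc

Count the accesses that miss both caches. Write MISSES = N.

#0 0x19b→b25/s1 MISS; vc=[]
#1 0x190→b25/s1 L1-HIT; vc=[]
#2 0x191→b25/s1 L1-HIT; vc=[]
#3 0x193→b25/s1 L1-HIT; vc=[]
#4 0x19e→b25/s1 L1-HIT; vc=[]
#5 0x1f6→b31/s7 MISS; vc=[]
#6 0x1f9→b31/s7 L1-HIT; vc=[]
#7 0x194→b25/s1 L1-HIT; vc=[]
#8 0x11a→b17/s1 MISS; vc=[25]
#9 0x196→b25/s1 VC-HIT; vc=[17]
#10 0x17b→b23/s7 MISS; vc=[17,31]
#11 0x193→b25/s1 L1-HIT; vc=[17,31]
#12 0x198→b25/s1 L1-HIT; vc=[17,31]
#13 0xbe→b11/s3 MISS; vc=[17,31]
#14 0x132→b19/s3 MISS; vc=[17,31,11]
#15 0xbc→b11/s3 VC-HIT; vc=[17,31,19]

MISSES = 6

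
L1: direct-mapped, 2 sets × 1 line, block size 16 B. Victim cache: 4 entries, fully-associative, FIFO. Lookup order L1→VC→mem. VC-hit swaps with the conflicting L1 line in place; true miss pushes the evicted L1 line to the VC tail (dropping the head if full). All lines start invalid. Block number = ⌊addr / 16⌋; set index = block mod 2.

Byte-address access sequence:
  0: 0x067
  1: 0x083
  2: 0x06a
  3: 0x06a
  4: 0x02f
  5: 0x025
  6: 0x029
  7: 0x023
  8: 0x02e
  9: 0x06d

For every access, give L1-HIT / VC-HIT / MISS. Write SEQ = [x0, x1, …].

0: 0x67 (blk 6, set 0) → MISS  vc=[]
1: 0x83 (blk 8, set 0) → MISS  vc=[6]
2: 0x6a (blk 6, set 0) → VC-HIT  vc=[8]
3: 0x6a (blk 6, set 0) → L1-HIT  vc=[8]
4: 0x2f (blk 2, set 0) → MISS  vc=[8, 6]
5: 0x25 (blk 2, set 0) → L1-HIT  vc=[8, 6]
6: 0x29 (blk 2, set 0) → L1-HIT  vc=[8, 6]
7: 0x23 (blk 2, set 0) → L1-HIT  vc=[8, 6]
8: 0x2e (blk 2, set 0) → L1-HIT  vc=[8, 6]
9: 0x6d (blk 6, set 0) → VC-HIT  vc=[8, 2]

SEQ = [MISS, MISS, VC-HIT, L1-HIT, MISS, L1-HIT, L1-HIT, L1-HIT, L1-HIT, VC-HIT]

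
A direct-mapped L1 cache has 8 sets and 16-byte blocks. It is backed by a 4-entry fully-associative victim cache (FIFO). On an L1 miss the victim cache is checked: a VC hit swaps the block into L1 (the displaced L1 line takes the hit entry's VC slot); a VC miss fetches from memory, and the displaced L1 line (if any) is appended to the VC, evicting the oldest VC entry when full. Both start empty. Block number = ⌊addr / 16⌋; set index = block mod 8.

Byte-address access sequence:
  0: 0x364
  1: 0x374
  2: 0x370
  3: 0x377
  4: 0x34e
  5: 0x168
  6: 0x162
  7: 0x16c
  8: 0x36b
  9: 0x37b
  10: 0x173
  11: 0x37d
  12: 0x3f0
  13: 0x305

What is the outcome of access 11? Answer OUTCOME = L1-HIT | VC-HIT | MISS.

#0 0x364→b54/s6 MISS; vc=[]
#1 0x374→b55/s7 MISS; vc=[]
#2 0x370→b55/s7 L1-HIT; vc=[]
#3 0x377→b55/s7 L1-HIT; vc=[]
#4 0x34e→b52/s4 MISS; vc=[]
#5 0x168→b22/s6 MISS; vc=[54]
#6 0x162→b22/s6 L1-HIT; vc=[54]
#7 0x16c→b22/s6 L1-HIT; vc=[54]
#8 0x36b→b54/s6 VC-HIT; vc=[22]
#9 0x37b→b55/s7 L1-HIT; vc=[22]
#10 0x173→b23/s7 MISS; vc=[22,55]
#11 0x37d→b55/s7 VC-HIT; vc=[22,23]
#12 0x3f0→b63/s7 MISS; vc=[22,23,55]
#13 0x305→b48/s0 MISS; vc=[22,23,55]

OUTCOME = VC-HIT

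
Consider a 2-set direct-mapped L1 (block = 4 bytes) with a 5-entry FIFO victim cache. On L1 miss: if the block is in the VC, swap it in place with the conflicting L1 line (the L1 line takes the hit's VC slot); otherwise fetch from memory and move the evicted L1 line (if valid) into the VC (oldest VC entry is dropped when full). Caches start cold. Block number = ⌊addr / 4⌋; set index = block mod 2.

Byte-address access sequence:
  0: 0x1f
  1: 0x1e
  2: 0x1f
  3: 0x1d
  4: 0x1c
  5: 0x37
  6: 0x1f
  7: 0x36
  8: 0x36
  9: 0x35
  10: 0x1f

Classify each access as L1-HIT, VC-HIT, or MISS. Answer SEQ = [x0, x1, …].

#0 0x1f→b7/s1 MISS; vc=[]
#1 0x1e→b7/s1 L1-HIT; vc=[]
#2 0x1f→b7/s1 L1-HIT; vc=[]
#3 0x1d→b7/s1 L1-HIT; vc=[]
#4 0x1c→b7/s1 L1-HIT; vc=[]
#5 0x37→b13/s1 MISS; vc=[7]
#6 0x1f→b7/s1 VC-HIT; vc=[13]
#7 0x36→b13/s1 VC-HIT; vc=[7]
#8 0x36→b13/s1 L1-HIT; vc=[7]
#9 0x35→b13/s1 L1-HIT; vc=[7]
#10 0x1f→b7/s1 VC-HIT; vc=[13]

SEQ = [MISS, L1-HIT, L1-HIT, L1-HIT, L1-HIT, MISS, VC-HIT, VC-HIT, L1-HIT, L1-HIT, VC-HIT]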